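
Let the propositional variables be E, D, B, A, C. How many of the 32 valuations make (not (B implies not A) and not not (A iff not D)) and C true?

2

Initial set: {T ((not (B implies not A) and not not (A iff not D)) and C)}.
T ((not (B implies not A) and not not (A iff not D)) and C): α-rule — add T (not (B implies not A) and not not (A iff not D)), T C.
T (not (B implies not A) and not not (A iff not D)): α-rule — add T not (B implies not A), T not not (A iff not D).
T not (B implies not A): α-rule — add T B, F not A.
T not not (A iff not D): drop double negation, giving T (A iff not D).
T (A iff not D): β-rule — branch into T A, T not D  //  F A, F not D.
  branch 1 (add T A, T not D):
    ○ open, literals {A=T, B=T, C=T, D=F}.
  branch 2 (add F A, F not D):
    × closes — contains both A and not A.
1 branch closed, 1 open.
Each open branch fixes some atoms; the unmentioned ones are free. Counting distinct full assignments: branch {A=T, B=T, C=T, D=F} (E) contributes 2 new. Total: 2.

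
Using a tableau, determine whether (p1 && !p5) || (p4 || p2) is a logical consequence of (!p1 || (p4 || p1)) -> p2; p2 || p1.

Initial set: {((!p1 || (p4 || p1)) -> p2); (p2 || p1); !((p1 && !p5) || (p4 || p2))}.
!((p1 && !p5) || (p4 || p2)): α-rule — add !(p1 && !p5), !(p4 || p2).
!(p4 || p2): α-rule — add !p4, !p2.
((!p1 || (p4 || p1)) -> p2): β-rule — branch into !(!p1 || (p4 || p1))  //  p2.
  branch 1 (add !(!p1 || (p4 || p1))):
    !(!p1 || (p4 || p1)): α-rule — add !!p1, !(p4 || p1).
    !(p4 || p1): α-rule — add !p4, !p1.
    × closes — contains both p1 and !p1.
  branch 2 (add p2):
    × closes — contains both p2 and !p2.
All 2 branches close.
Every branch closed, so the premises entail the conclusion.

Yes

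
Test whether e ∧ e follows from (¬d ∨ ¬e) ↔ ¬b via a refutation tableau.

No

Initial set: {T ((¬d ∨ ¬e) ↔ ¬b); F (e ∧ e)}.
T ((¬d ∨ ¬e) ↔ ¬b): β-rule — branch into T (¬d ∨ ¬e), T ¬b  //  F (¬d ∨ ¬e), F ¬b.
  branch 1 (add T (¬d ∨ ¬e), T ¬b):
    F (e ∧ e): β-rule — branch into F e  //  F e.
      branch 1.1 (add F e):
        T (¬d ∨ ¬e): β-rule — branch into T ¬d  //  T ¬e.
          branch 1.1.1 (add T ¬d):
            ○ open, literals {b=false, d=false, e=false}.
          branch 1.1.2 (add T ¬e):
            ○ open, literals {b=false, e=false}.
      branch 1.2 (add F e):
        T (¬d ∨ ¬e): β-rule — branch into T ¬d  //  T ¬e.
          branch 1.2.1 (add T ¬d):
            ○ open, literals {b=false, d=false, e=false}.
          branch 1.2.2 (add T ¬e):
            ○ open, literals {b=false, e=false}.
  branch 2 (add F (¬d ∨ ¬e), F ¬b):
    F (¬d ∨ ¬e): α-rule — add F ¬d, F ¬e.
    F (e ∧ e): β-rule — branch into F e  //  F e.
      branch 2.1 (add F e):
        × closes — contains both e and ¬e.
      branch 2.2 (add F e):
        × closes — contains both e and ¬e.
2 branches closed, 4 open.
An open branch gives a countermodel: b=false, d=false, e=false (unmentioned atoms arbitrary); the premises hold there but the conclusion fails.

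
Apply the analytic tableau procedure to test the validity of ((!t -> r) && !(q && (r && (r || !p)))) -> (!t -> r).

Assume the negation and expand:
Initial set: {F (((!t -> r) && !(q && (r && (r || !p)))) -> (!t -> r))}.
F (((!t -> r) && !(q && (r && (r || !p)))) -> (!t -> r)): α-rule — add T ((!t -> r) && !(q && (r && (r || !p)))), F (!t -> r).
T ((!t -> r) && !(q && (r && (r || !p)))): α-rule — add T (!t -> r), T !(q && (r && (r || !p))).
F (!t -> r): α-rule — add T !t, F r.
T (!t -> r): β-rule — branch into F !t  //  T r.
  branch 1 (add F !t):
    × closes — contains both t and !t.
  branch 2 (add T r):
    × closes — contains both r and !r.
All 2 branches close.
Every branch closed, so the negation is unsatisfiable and the formula is valid.

Valid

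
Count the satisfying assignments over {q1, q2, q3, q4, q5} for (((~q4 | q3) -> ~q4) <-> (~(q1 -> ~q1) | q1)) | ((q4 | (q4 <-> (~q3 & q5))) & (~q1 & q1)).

Initial set: {T ((((~q4 | q3) -> ~q4) <-> (~(q1 -> ~q1) | q1)) | ((q4 | (q4 <-> (~q3 & q5))) & (~q1 & q1)))}.
T ((((~q4 | q3) -> ~q4) <-> (~(q1 -> ~q1) | q1)) | ((q4 | (q4 <-> (~q3 & q5))) & (~q1 & q1))): β-rule — branch into T (((~q4 | q3) -> ~q4) <-> (~(q1 -> ~q1) | q1))  //  T ((q4 | (q4 <-> (~q3 & q5))) & (~q1 & q1)).
  branch 1 (add T (((~q4 | q3) -> ~q4) <-> (~(q1 -> ~q1) | q1))):
    T (((~q4 | q3) -> ~q4) <-> (~(q1 -> ~q1) | q1)): β-rule — branch into T ((~q4 | q3) -> ~q4), T (~(q1 -> ~q1) | q1)  //  F ((~q4 | q3) -> ~q4), F (~(q1 -> ~q1) | q1).
      branch 1.1 (add T ((~q4 | q3) -> ~q4), T (~(q1 -> ~q1) | q1)):
        T ((~q4 | q3) -> ~q4): β-rule — branch into F (~q4 | q3)  //  T ~q4.
          branch 1.1.1 (add F (~q4 | q3)):
            F (~q4 | q3): α-rule — add F ~q4, F q3.
            T (~(q1 -> ~q1) | q1): β-rule — branch into T ~(q1 -> ~q1)  //  T q1.
              branch 1.1.1.1 (add T ~(q1 -> ~q1)):
                T ~(q1 -> ~q1): α-rule — add T q1, F ~q1.
                ○ open, literals {q1=true, q3=false, q4=true}.
              branch 1.1.1.2 (add T q1):
                ○ open, literals {q1=true, q3=false, q4=true}.
          branch 1.1.2 (add T ~q4):
            T (~(q1 -> ~q1) | q1): β-rule — branch into T ~(q1 -> ~q1)  //  T q1.
              branch 1.1.2.1 (add T ~(q1 -> ~q1)):
                T ~(q1 -> ~q1): α-rule — add T q1, F ~q1.
                ○ open, literals {q1=true, q4=false}.
              branch 1.1.2.2 (add T q1):
                ○ open, literals {q1=true, q4=false}.
      branch 1.2 (add F ((~q4 | q3) -> ~q4), F (~(q1 -> ~q1) | q1)):
        F ((~q4 | q3) -> ~q4): α-rule — add T (~q4 | q3), F ~q4.
        F (~(q1 -> ~q1) | q1): α-rule — add F ~(q1 -> ~q1), F q1.
        T (~q4 | q3): β-rule — branch into T ~q4  //  T q3.
          branch 1.2.1 (add T ~q4):
            × closes — contains both q4 and ~q4.
          branch 1.2.2 (add T q3):
            F ~(q1 -> ~q1): β-rule — branch into F q1  //  T ~q1.
              branch 1.2.2.1 (add F q1):
                ○ open, literals {q1=false, q3=true, q4=true}.
              branch 1.2.2.2 (add T ~q1):
                ○ open, literals {q1=false, q3=true, q4=true}.
  branch 2 (add T ((q4 | (q4 <-> (~q3 & q5))) & (~q1 & q1))):
    T ((q4 | (q4 <-> (~q3 & q5))) & (~q1 & q1)): α-rule — add T (q4 | (q4 <-> (~q3 & q5))), T (~q1 & q1).
    T (~q1 & q1): α-rule — add T ~q1, T q1.
    × closes — contains both q1 and ~q1.
2 branches closed, 6 open.
Each open branch fixes some atoms; the unmentioned ones are free. Counting distinct full assignments: branch {q1=true, q3=false, q4=true} (q2, q5) contributes 4 new; branch {q1=true, q3=false, q4=true} (q2, q5) contributes 0 new; branch {q1=true, q4=false} (q2, q3, q5) contributes 8 new; branch {q1=true, q4=false} (q2, q3, q5) contributes 0 new; branch {q1=false, q3=true, q4=true} (q2, q5) contributes 4 new; branch {q1=false, q3=true, q4=true} (q2, q5) contributes 0 new. Total: 16.

16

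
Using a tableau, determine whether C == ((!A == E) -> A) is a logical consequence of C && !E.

Yes

Initial set: {(C && !E); !(C == ((!A == E) -> A))}.
(C && !E): α-rule — add C, !E.
!(C == ((!A == E) -> A)): β-rule — branch into C, !((!A == E) -> A)  //  !C, ((!A == E) -> A).
  branch 1 (add C, !((!A == E) -> A)):
    !((!A == E) -> A): α-rule — add (!A == E), !A.
    (!A == E): β-rule — branch into !A, E  //  !!A, !E.
      branch 1.1 (add !A, E):
        × closes — contains both E and !E.
      branch 1.2 (add !!A, !E):
        × closes — contains both A and !A.
  branch 2 (add !C, ((!A == E) -> A)):
    × closes — contains both C and !C.
All 3 branches close.
Every branch closed, so the premises entail the conclusion.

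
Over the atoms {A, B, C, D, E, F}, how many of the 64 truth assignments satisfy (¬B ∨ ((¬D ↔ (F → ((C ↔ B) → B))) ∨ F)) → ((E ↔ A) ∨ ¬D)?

52

Initial set: {((¬B ∨ ((¬D ↔ (F → ((C ↔ B) → B))) ∨ F)) → ((E ↔ A) ∨ ¬D))}.
((¬B ∨ ((¬D ↔ (F → ((C ↔ B) → B))) ∨ F)) → ((E ↔ A) ∨ ¬D)): β-rule — branch into ¬(¬B ∨ ((¬D ↔ (F → ((C ↔ B) → B))) ∨ F))  //  ((E ↔ A) ∨ ¬D).
  branch 1 (add ¬(¬B ∨ ((¬D ↔ (F → ((C ↔ B) → B))) ∨ F))):
    ¬(¬B ∨ ((¬D ↔ (F → ((C ↔ B) → B))) ∨ F)): α-rule — add ¬¬B, ¬((¬D ↔ (F → ((C ↔ B) → B))) ∨ F).
    ¬((¬D ↔ (F → ((C ↔ B) → B))) ∨ F): α-rule — add ¬(¬D ↔ (F → ((C ↔ B) → B))), ¬F.
    ¬(¬D ↔ (F → ((C ↔ B) → B))): β-rule — branch into ¬D, ¬(F → ((C ↔ B) → B))  //  ¬¬D, (F → ((C ↔ B) → B)).
      branch 1.1 (add ¬D, ¬(F → ((C ↔ B) → B))):
        ¬(F → ((C ↔ B) → B)): α-rule — add F, ¬((C ↔ B) → B).
        × closes — contains both F and ¬F.
      branch 1.2 (add ¬¬D, (F → ((C ↔ B) → B))):
        (F → ((C ↔ B) → B)): β-rule — branch into ¬F  //  ((C ↔ B) → B).
          branch 1.2.1 (add ¬F):
            ○ open, literals {B=T, D=T, F=F}.
          branch 1.2.2 (add ((C ↔ B) → B)):
            ((C ↔ B) → B): β-rule — branch into ¬(C ↔ B)  //  B.
              branch 1.2.2.1 (add ¬(C ↔ B)):
                ¬(C ↔ B): β-rule — branch into C, ¬B  //  ¬C, B.
                  branch 1.2.2.1.1 (add C, ¬B):
                    × closes — contains both B and ¬B.
                  branch 1.2.2.1.2 (add ¬C, B):
                    ○ open, literals {B=T, C=F, D=T, F=F}.
              branch 1.2.2.2 (add B):
                ○ open, literals {B=T, D=T, F=F}.
  branch 2 (add ((E ↔ A) ∨ ¬D)):
    ((E ↔ A) ∨ ¬D): β-rule — branch into (E ↔ A)  //  ¬D.
      branch 2.1 (add (E ↔ A)):
        (E ↔ A): β-rule — branch into E, A  //  ¬E, ¬A.
          branch 2.1.1 (add E, A):
            ○ open, literals {A=T, E=T}.
          branch 2.1.2 (add ¬E, ¬A):
            ○ open, literals {A=F, E=F}.
      branch 2.2 (add ¬D):
        ○ open, literals {D=F}.
2 branches closed, 6 open.
Each open branch fixes some atoms; the unmentioned ones are free. Counting distinct full assignments: branch {B=T, D=T, F=F} (A, C, E) contributes 8 new; branch {B=T, C=F, D=T, F=F} (A, E) contributes 0 new; branch {B=T, D=T, F=F} (A, C, E) contributes 0 new; branch {A=T, E=T} (B, C, D, F) contributes 14 new; branch {A=F, E=F} (B, C, D, F) contributes 14 new; branch {D=F} (A, B, C, E, F) contributes 16 new. Total: 52.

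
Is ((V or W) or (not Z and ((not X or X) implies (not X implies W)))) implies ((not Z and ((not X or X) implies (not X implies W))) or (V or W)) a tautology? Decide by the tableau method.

Assume the negation and expand:
Initial set: {not (((V or W) or (not Z and ((not X or X) implies (not X implies W)))) implies ((not Z and ((not X or X) implies (not X implies W))) or (V or W)))}.
not (((V or W) or (not Z and ((not X or X) implies (not X implies W)))) implies ((not Z and ((not X or X) implies (not X implies W))) or (V or W))): α-rule — add ((V or W) or (not Z and ((not X or X) implies (not X implies W)))), not ((not Z and ((not X or X) implies (not X implies W))) or (V or W)).
not ((not Z and ((not X or X) implies (not X implies W))) or (V or W)): α-rule — add not (not Z and ((not X or X) implies (not X implies W))), not (V or W).
not (V or W): α-rule — add not V, not W.
((V or W) or (not Z and ((not X or X) implies (not X implies W)))): β-rule — branch into (V or W)  //  (not Z and ((not X or X) implies (not X implies W))).
  branch 1 (add (V or W)):
    not (not Z and ((not X or X) implies (not X implies W))): β-rule — branch into not not Z  //  not ((not X or X) implies (not X implies W)).
      branch 1.1 (add not not Z):
        (V or W): β-rule — branch into V  //  W.
          branch 1.1.1 (add V):
            × closes — contains both V and not V.
          branch 1.1.2 (add W):
            × closes — contains both W and not W.
      branch 1.2 (add not ((not X or X) implies (not X implies W))):
        not ((not X or X) implies (not X implies W)): α-rule — add (not X or X), not (not X implies W).
        not (not X implies W): α-rule — add not X, not W.
        (V or W): β-rule — branch into V  //  W.
          branch 1.2.1 (add V):
            × closes — contains both V and not V.
          branch 1.2.2 (add W):
            × closes — contains both W and not W.
  branch 2 (add (not Z and ((not X or X) implies (not X implies W)))):
    (not Z and ((not X or X) implies (not X implies W))): α-rule — add not Z, ((not X or X) implies (not X implies W)).
    not (not Z and ((not X or X) implies (not X implies W))): β-rule — branch into not not Z  //  not ((not X or X) implies (not X implies W)).
      branch 2.1 (add not not Z):
        × closes — contains both Z and not Z.
      branch 2.2 (add not ((not X or X) implies (not X implies W))):
        not ((not X or X) implies (not X implies W)): α-rule — add (not X or X), not (not X implies W).
        not (not X implies W): α-rule — add not X, not W.
        ((not X or X) implies (not X implies W)): β-rule — branch into not (not X or X)  //  (not X implies W).
          branch 2.2.1 (add not (not X or X)):
            not (not X or X): α-rule — add not not X, not X.
            × closes — contains both X and not X.
          branch 2.2.2 (add (not X implies W)):
            (not X or X): β-rule — branch into not X  //  X.
              branch 2.2.2.1 (add not X):
                (not X implies W): β-rule — branch into not not X  //  W.
                  branch 2.2.2.1.1 (add not not X):
                    × closes — contains both X and not X.
                  branch 2.2.2.1.2 (add W):
                    × closes — contains both W and not W.
              branch 2.2.2.2 (add X):
                × closes — contains both X and not X.
All 9 branches close.
Every branch closed, so the negation is unsatisfiable and the formula is valid.

Valid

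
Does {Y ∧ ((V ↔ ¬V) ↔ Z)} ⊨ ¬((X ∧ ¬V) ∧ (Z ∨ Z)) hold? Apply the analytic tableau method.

Initial set: {(Y ∧ ((V ↔ ¬V) ↔ Z)); ¬¬((X ∧ ¬V) ∧ (Z ∨ Z))}.
(Y ∧ ((V ↔ ¬V) ↔ Z)): α-rule — add Y, ((V ↔ ¬V) ↔ Z).
¬¬((X ∧ ¬V) ∧ (Z ∨ Z)): α-rule — add (X ∧ ¬V), (Z ∨ Z).
(X ∧ ¬V): α-rule — add X, ¬V.
((V ↔ ¬V) ↔ Z): β-rule — branch into (V ↔ ¬V), Z  //  ¬(V ↔ ¬V), ¬Z.
  branch 1 (add (V ↔ ¬V), Z):
    (Z ∨ Z): β-rule — branch into Z  //  Z.
      branch 1.1 (add Z):
        (V ↔ ¬V): β-rule — branch into V, ¬V  //  ¬V, ¬¬V.
          branch 1.1.1 (add V, ¬V):
            × closes — contains both V and ¬V.
          branch 1.1.2 (add ¬V, ¬¬V):
            × closes — contains both V and ¬V.
      branch 1.2 (add Z):
        (V ↔ ¬V): β-rule — branch into V, ¬V  //  ¬V, ¬¬V.
          branch 1.2.1 (add V, ¬V):
            × closes — contains both V and ¬V.
          branch 1.2.2 (add ¬V, ¬¬V):
            × closes — contains both V and ¬V.
  branch 2 (add ¬(V ↔ ¬V), ¬Z):
    (Z ∨ Z): β-rule — branch into Z  //  Z.
      branch 2.1 (add Z):
        × closes — contains both Z and ¬Z.
      branch 2.2 (add Z):
        × closes — contains both Z and ¬Z.
All 6 branches close.
Every branch closed, so the premises entail the conclusion.

Yes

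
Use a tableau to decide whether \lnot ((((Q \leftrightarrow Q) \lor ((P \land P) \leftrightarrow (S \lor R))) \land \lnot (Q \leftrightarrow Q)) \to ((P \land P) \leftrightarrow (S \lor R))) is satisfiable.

Initial set: {\lnot ((((Q \leftrightarrow Q) \lor ((P \land P) \leftrightarrow (S \lor R))) \land \lnot (Q \leftrightarrow Q)) \to ((P \land P) \leftrightarrow (S \lor R)))}.
\lnot ((((Q \leftrightarrow Q) \lor ((P \land P) \leftrightarrow (S \lor R))) \land \lnot (Q \leftrightarrow Q)) \to ((P \land P) \leftrightarrow (S \lor R))): α-rule — add (((Q \leftrightarrow Q) \lor ((P \land P) \leftrightarrow (S \lor R))) \land \lnot (Q \leftrightarrow Q)), \lnot ((P \land P) \leftrightarrow (S \lor R)).
(((Q \leftrightarrow Q) \lor ((P \land P) \leftrightarrow (S \lor R))) \land \lnot (Q \leftrightarrow Q)): α-rule — add ((Q \leftrightarrow Q) \lor ((P \land P) \leftrightarrow (S \lor R))), \lnot (Q \leftrightarrow Q).
\lnot ((P \land P) \leftrightarrow (S \lor R)): β-rule — branch into (P \land P), \lnot (S \lor R)  //  \lnot (P \land P), (S \lor R).
  branch 1 (add (P \land P), \lnot (S \lor R)):
    (P \land P): α-rule — add P, P.
    \lnot (S \lor R): α-rule — add \lnot S, \lnot R.
    ((Q \leftrightarrow Q) \lor ((P \land P) \leftrightarrow (S \lor R))): β-rule — branch into (Q \leftrightarrow Q)  //  ((P \land P) \leftrightarrow (S \lor R)).
      branch 1.1 (add (Q \leftrightarrow Q)):
        \lnot (Q \leftrightarrow Q): β-rule — branch into Q, \lnot Q  //  \lnot Q, Q.
          branch 1.1.1 (add Q, \lnot Q):
            × closes — contains both Q and \lnot Q.
          branch 1.1.2 (add \lnot Q, Q):
            × closes — contains both Q and \lnot Q.
      branch 1.2 (add ((P \land P) \leftrightarrow (S \lor R))):
        \lnot (Q \leftrightarrow Q): β-rule — branch into Q, \lnot Q  //  \lnot Q, Q.
          branch 1.2.1 (add Q, \lnot Q):
            × closes — contains both Q and \lnot Q.
          branch 1.2.2 (add \lnot Q, Q):
            × closes — contains both Q and \lnot Q.
  branch 2 (add \lnot (P \land P), (S \lor R)):
    ((Q \leftrightarrow Q) \lor ((P \land P) \leftrightarrow (S \lor R))): β-rule — branch into (Q \leftrightarrow Q)  //  ((P \land P) \leftrightarrow (S \lor R)).
      branch 2.1 (add (Q \leftrightarrow Q)):
        \lnot (Q \leftrightarrow Q): β-rule — branch into Q, \lnot Q  //  \lnot Q, Q.
          branch 2.1.1 (add Q, \lnot Q):
            × closes — contains both Q and \lnot Q.
          branch 2.1.2 (add \lnot Q, Q):
            × closes — contains both Q and \lnot Q.
      branch 2.2 (add ((P \land P) \leftrightarrow (S \lor R))):
        \lnot (Q \leftrightarrow Q): β-rule — branch into Q, \lnot Q  //  \lnot Q, Q.
          branch 2.2.1 (add Q, \lnot Q):
            × closes — contains both Q and \lnot Q.
          branch 2.2.2 (add \lnot Q, Q):
            × closes — contains both Q and \lnot Q.
All 8 branches close.
Every branch closed; the formula is unsatisfiable.

Unsatisfiable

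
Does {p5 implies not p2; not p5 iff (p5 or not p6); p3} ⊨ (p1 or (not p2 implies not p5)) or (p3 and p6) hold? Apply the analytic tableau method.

Yes

Initial set: {T (p5 implies not p2); T (not p5 iff (p5 or not p6)); T p3; F ((p1 or (not p2 implies not p5)) or (p3 and p6))}.
F ((p1 or (not p2 implies not p5)) or (p3 and p6)): α-rule — add F (p1 or (not p2 implies not p5)), F (p3 and p6).
F (p1 or (not p2 implies not p5)): α-rule — add F p1, F (not p2 implies not p5).
F (not p2 implies not p5): α-rule — add T not p2, F not p5.
T (p5 implies not p2): β-rule — branch into F p5  //  T not p2.
  branch 1 (add F p5):
    × closes — contains both p5 and not p5.
  branch 2 (add T not p2):
    T (not p5 iff (p5 or not p6)): β-rule — branch into T not p5, T (p5 or not p6)  //  F not p5, F (p5 or not p6).
      branch 2.1 (add T not p5, T (p5 or not p6)):
        × closes — contains both p5 and not p5.
      branch 2.2 (add F not p5, F (p5 or not p6)):
        F (p5 or not p6): α-rule — add F p5, F not p6.
        × closes — contains both p5 and not p5.
All 3 branches close.
Every branch closed, so the premises entail the conclusion.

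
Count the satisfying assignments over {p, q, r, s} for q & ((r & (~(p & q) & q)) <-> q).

2

Initial set: {(q & ((r & (~(p & q) & q)) <-> q))}.
(q & ((r & (~(p & q) & q)) <-> q)): α-rule — add q, ((r & (~(p & q) & q)) <-> q).
((r & (~(p & q) & q)) <-> q): β-rule — branch into (r & (~(p & q) & q)), q  //  ~(r & (~(p & q) & q)), ~q.
  branch 1 (add (r & (~(p & q) & q)), q):
    (r & (~(p & q) & q)): α-rule — add r, (~(p & q) & q).
    (~(p & q) & q): α-rule — add ~(p & q), q.
    ~(p & q): β-rule — branch into ~p  //  ~q.
      branch 1.1 (add ~p):
        ○ open, literals {p=F, q=T, r=T}.
      branch 1.2 (add ~q):
        × closes — contains both q and ~q.
  branch 2 (add ~(r & (~(p & q) & q)), ~q):
    × closes — contains both q and ~q.
2 branches closed, 1 open.
Each open branch fixes some atoms; the unmentioned ones are free. Counting distinct full assignments: branch {p=F, q=T, r=T} (s) contributes 2 new. Total: 2.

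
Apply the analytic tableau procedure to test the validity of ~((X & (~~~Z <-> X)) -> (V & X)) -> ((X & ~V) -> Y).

Assume the negation and expand:
Initial set: {~(~((X & (~~~Z <-> X)) -> (V & X)) -> ((X & ~V) -> Y))}.
~(~((X & (~~~Z <-> X)) -> (V & X)) -> ((X & ~V) -> Y)): α-rule — add ~((X & (~~~Z <-> X)) -> (V & X)), ~((X & ~V) -> Y).
~((X & (~~~Z <-> X)) -> (V & X)): α-rule — add (X & (~~~Z <-> X)), ~(V & X).
~((X & ~V) -> Y): α-rule — add (X & ~V), ~Y.
(X & (~~~Z <-> X)): α-rule — add X, (~~~Z <-> X).
(X & ~V): α-rule — add X, ~V.
~(V & X): β-rule — branch into ~V  //  ~X.
  branch 1 (add ~V):
    (~~~Z <-> X): β-rule — branch into ~~~Z, X  //  ~~~~Z, ~X.
      branch 1.1 (add ~~~Z, X):
        ~~~Z: drop double negation, giving ~Z.
        ○ open, literals {V=F, X=T, Y=F, Z=F}.
      branch 1.2 (add ~~~~Z, ~X):
        × closes — contains both X and ~X.
  branch 2 (add ~X):
    × closes — contains both X and ~X.
2 branches closed, 1 open.
An open branch gives a countermodel: V=F, X=T, Y=F, Z=F (unmentioned atoms arbitrary); under it the original formula is false.

Not valid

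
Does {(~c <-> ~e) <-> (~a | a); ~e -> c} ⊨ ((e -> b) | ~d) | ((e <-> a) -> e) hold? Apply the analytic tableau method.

Yes

Initial set: {T ((~c <-> ~e) <-> (~a | a)); T (~e -> c); F (((e -> b) | ~d) | ((e <-> a) -> e))}.
F (((e -> b) | ~d) | ((e <-> a) -> e)): α-rule — add F ((e -> b) | ~d), F ((e <-> a) -> e).
F ((e -> b) | ~d): α-rule — add F (e -> b), F ~d.
F ((e <-> a) -> e): α-rule — add T (e <-> a), F e.
F (e -> b): α-rule — add T e, F b.
× closes — contains both e and ~e.
All 1 branch closes.
Every branch closed, so the premises entail the conclusion.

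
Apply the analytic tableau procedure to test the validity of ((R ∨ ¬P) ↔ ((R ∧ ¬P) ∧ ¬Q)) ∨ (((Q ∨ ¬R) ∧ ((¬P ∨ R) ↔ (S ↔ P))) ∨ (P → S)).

Assume the negation and expand:
Initial set: {¬(((R ∨ ¬P) ↔ ((R ∧ ¬P) ∧ ¬Q)) ∨ (((Q ∨ ¬R) ∧ ((¬P ∨ R) ↔ (S ↔ P))) ∨ (P → S)))}.
¬(((R ∨ ¬P) ↔ ((R ∧ ¬P) ∧ ¬Q)) ∨ (((Q ∨ ¬R) ∧ ((¬P ∨ R) ↔ (S ↔ P))) ∨ (P → S))): α-rule — add ¬((R ∨ ¬P) ↔ ((R ∧ ¬P) ∧ ¬Q)), ¬(((Q ∨ ¬R) ∧ ((¬P ∨ R) ↔ (S ↔ P))) ∨ (P → S)).
¬(((Q ∨ ¬R) ∧ ((¬P ∨ R) ↔ (S ↔ P))) ∨ (P → S)): α-rule — add ¬((Q ∨ ¬R) ∧ ((¬P ∨ R) ↔ (S ↔ P))), ¬(P → S).
¬(P → S): α-rule — add P, ¬S.
¬((R ∨ ¬P) ↔ ((R ∧ ¬P) ∧ ¬Q)): β-rule — branch into (R ∨ ¬P), ¬((R ∧ ¬P) ∧ ¬Q)  //  ¬(R ∨ ¬P), ((R ∧ ¬P) ∧ ¬Q).
  branch 1 (add (R ∨ ¬P), ¬((R ∧ ¬P) ∧ ¬Q)):
    ¬((Q ∨ ¬R) ∧ ((¬P ∨ R) ↔ (S ↔ P))): β-rule — branch into ¬(Q ∨ ¬R)  //  ¬((¬P ∨ R) ↔ (S ↔ P)).
      branch 1.1 (add ¬(Q ∨ ¬R)):
        ¬(Q ∨ ¬R): α-rule — add ¬Q, ¬¬R.
        (R ∨ ¬P): β-rule — branch into R  //  ¬P.
          branch 1.1.1 (add R):
            ¬((R ∧ ¬P) ∧ ¬Q): β-rule — branch into ¬(R ∧ ¬P)  //  ¬¬Q.
              branch 1.1.1.1 (add ¬(R ∧ ¬P)):
                ¬(R ∧ ¬P): β-rule — branch into ¬R  //  ¬¬P.
                  branch 1.1.1.1.1 (add ¬R):
                    × closes — contains both R and ¬R.
                  branch 1.1.1.1.2 (add ¬¬P):
                    ○ open, literals {P=1, Q=0, R=1, S=0}.
              branch 1.1.1.2 (add ¬¬Q):
                × closes — contains both Q and ¬Q.
          branch 1.1.2 (add ¬P):
            × closes — contains both P and ¬P.
      branch 1.2 (add ¬((¬P ∨ R) ↔ (S ↔ P))):
        (R ∨ ¬P): β-rule — branch into R  //  ¬P.
          branch 1.2.1 (add R):
            ¬((R ∧ ¬P) ∧ ¬Q): β-rule — branch into ¬(R ∧ ¬P)  //  ¬¬Q.
              branch 1.2.1.1 (add ¬(R ∧ ¬P)):
                ¬((¬P ∨ R) ↔ (S ↔ P)): β-rule — branch into (¬P ∨ R), ¬(S ↔ P)  //  ¬(¬P ∨ R), (S ↔ P).
                  branch 1.2.1.1.1 (add (¬P ∨ R), ¬(S ↔ P)):
                    ¬(R ∧ ¬P): β-rule — branch into ¬R  //  ¬¬P.
                      branch 1.2.1.1.1.1 (add ¬R):
                        × closes — contains both R and ¬R.
                      branch 1.2.1.1.1.2 (add ¬¬P):
                        (¬P ∨ R): β-rule — branch into ¬P  //  R.
                          branch 1.2.1.1.1.2.1 (add ¬P):
                            × closes — contains both P and ¬P.
                          branch 1.2.1.1.1.2.2 (add R):
                            ¬(S ↔ P): β-rule — branch into S, ¬P  //  ¬S, P.
                              branch 1.2.1.1.1.2.2.1 (add S, ¬P):
                                × closes — contains both S and ¬S.
                              branch 1.2.1.1.1.2.2.2 (add ¬S, P):
                                ○ open, literals {P=1, R=1, S=0}.
                  branch 1.2.1.1.2 (add ¬(¬P ∨ R), (S ↔ P)):
                    ¬(¬P ∨ R): α-rule — add ¬¬P, ¬R.
                    × closes — contains both R and ¬R.
              branch 1.2.1.2 (add ¬¬Q):
                ¬((¬P ∨ R) ↔ (S ↔ P)): β-rule — branch into (¬P ∨ R), ¬(S ↔ P)  //  ¬(¬P ∨ R), (S ↔ P).
                  branch 1.2.1.2.1 (add (¬P ∨ R), ¬(S ↔ P)):
                    (¬P ∨ R): β-rule — branch into ¬P  //  R.
                      branch 1.2.1.2.1.1 (add ¬P):
                        × closes — contains both P and ¬P.
                      branch 1.2.1.2.1.2 (add R):
                        ¬(S ↔ P): β-rule — branch into S, ¬P  //  ¬S, P.
                          branch 1.2.1.2.1.2.1 (add S, ¬P):
                            × closes — contains both S and ¬S.
                          branch 1.2.1.2.1.2.2 (add ¬S, P):
                            ○ open, literals {P=1, Q=1, R=1, S=0}.
                  branch 1.2.1.2.2 (add ¬(¬P ∨ R), (S ↔ P)):
                    ¬(¬P ∨ R): α-rule — add ¬¬P, ¬R.
                    × closes — contains both R and ¬R.
          branch 1.2.2 (add ¬P):
            × closes — contains both P and ¬P.
  branch 2 (add ¬(R ∨ ¬P), ((R ∧ ¬P) ∧ ¬Q)):
    ¬(R ∨ ¬P): α-rule — add ¬R, ¬¬P.
    ((R ∧ ¬P) ∧ ¬Q): α-rule — add (R ∧ ¬P), ¬Q.
    (R ∧ ¬P): α-rule — add R, ¬P.
    × closes — contains both R and ¬R.
12 branches closed, 3 open.
An open branch gives a countermodel: P=1, Q=0, R=1, S=0 (unmentioned atoms arbitrary); under it the original formula is false.

Not valid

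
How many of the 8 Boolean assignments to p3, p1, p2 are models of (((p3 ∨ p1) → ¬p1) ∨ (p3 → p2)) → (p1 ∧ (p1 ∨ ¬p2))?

4

Initial set: {((((p3 ∨ p1) → ¬p1) ∨ (p3 → p2)) → (p1 ∧ (p1 ∨ ¬p2)))}.
((((p3 ∨ p1) → ¬p1) ∨ (p3 → p2)) → (p1 ∧ (p1 ∨ ¬p2))): β-rule — branch into ¬(((p3 ∨ p1) → ¬p1) ∨ (p3 → p2))  //  (p1 ∧ (p1 ∨ ¬p2)).
  branch 1 (add ¬(((p3 ∨ p1) → ¬p1) ∨ (p3 → p2))):
    ¬(((p3 ∨ p1) → ¬p1) ∨ (p3 → p2)): α-rule — add ¬((p3 ∨ p1) → ¬p1), ¬(p3 → p2).
    ¬((p3 ∨ p1) → ¬p1): α-rule — add (p3 ∨ p1), ¬¬p1.
    ¬(p3 → p2): α-rule — add p3, ¬p2.
    (p3 ∨ p1): β-rule — branch into p3  //  p1.
      branch 1.1 (add p3):
        ○ open, literals {p1=true, p2=false, p3=true}.
      branch 1.2 (add p1):
        ○ open, literals {p1=true, p2=false, p3=true}.
  branch 2 (add (p1 ∧ (p1 ∨ ¬p2))):
    (p1 ∧ (p1 ∨ ¬p2)): α-rule — add p1, (p1 ∨ ¬p2).
    (p1 ∨ ¬p2): β-rule — branch into p1  //  ¬p2.
      branch 2.1 (add p1):
        ○ open, literals {p1=true}.
      branch 2.2 (add ¬p2):
        ○ open, literals {p1=true, p2=false}.
0 branches closed, 4 open.
Each open branch fixes some atoms; the unmentioned ones are free. Counting distinct full assignments: branch {p1=true, p2=false, p3=true} (none free) contributes 1 new; branch {p1=true, p2=false, p3=true} (none free) contributes 0 new; branch {p1=true} (p3, p2) contributes 3 new; branch {p1=true, p2=false} (p3) contributes 0 new. Total: 4.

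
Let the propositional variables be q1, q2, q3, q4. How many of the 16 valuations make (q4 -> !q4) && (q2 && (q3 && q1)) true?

Initial set: {T ((q4 -> !q4) && (q2 && (q3 && q1)))}.
T ((q4 -> !q4) && (q2 && (q3 && q1))): α-rule — add T (q4 -> !q4), T (q2 && (q3 && q1)).
T (q2 && (q3 && q1)): α-rule — add T q2, T (q3 && q1).
T (q3 && q1): α-rule — add T q3, T q1.
T (q4 -> !q4): β-rule — branch into F q4  //  T !q4.
  branch 1 (add F q4):
    ○ open, literals {q1=T, q2=T, q3=T, q4=F}.
  branch 2 (add T !q4):
    ○ open, literals {q1=T, q2=T, q3=T, q4=F}.
0 branches closed, 2 open.
Each open branch fixes some atoms; the unmentioned ones are free. Counting distinct full assignments: branch {q1=T, q2=T, q3=T, q4=F} (none free) contributes 1 new; branch {q1=T, q2=T, q3=T, q4=F} (none free) contributes 0 new. Total: 1.

1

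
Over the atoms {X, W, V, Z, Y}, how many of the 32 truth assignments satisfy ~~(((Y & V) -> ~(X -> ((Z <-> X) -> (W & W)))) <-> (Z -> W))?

Initial set: {~~(((Y & V) -> ~(X -> ((Z <-> X) -> (W & W)))) <-> (Z -> W))}.
~~(((Y & V) -> ~(X -> ((Z <-> X) -> (W & W)))) <-> (Z -> W)): drop double negation, giving (((Y & V) -> ~(X -> ((Z <-> X) -> (W & W)))) <-> (Z -> W)).
(((Y & V) -> ~(X -> ((Z <-> X) -> (W & W)))) <-> (Z -> W)): β-rule — branch into ((Y & V) -> ~(X -> ((Z <-> X) -> (W & W)))), (Z -> W)  //  ~((Y & V) -> ~(X -> ((Z <-> X) -> (W & W)))), ~(Z -> W).
  branch 1 (add ((Y & V) -> ~(X -> ((Z <-> X) -> (W & W)))), (Z -> W)):
    ((Y & V) -> ~(X -> ((Z <-> X) -> (W & W)))): β-rule — branch into ~(Y & V)  //  ~(X -> ((Z <-> X) -> (W & W))).
      branch 1.1 (add ~(Y & V)):
        (Z -> W): β-rule — branch into ~Z  //  W.
          branch 1.1.1 (add ~Z):
            ~(Y & V): β-rule — branch into ~Y  //  ~V.
              branch 1.1.1.1 (add ~Y):
                ○ open, literals {Y=false, Z=false}.
              branch 1.1.1.2 (add ~V):
                ○ open, literals {V=false, Z=false}.
          branch 1.1.2 (add W):
            ~(Y & V): β-rule — branch into ~Y  //  ~V.
              branch 1.1.2.1 (add ~Y):
                ○ open, literals {W=true, Y=false}.
              branch 1.1.2.2 (add ~V):
                ○ open, literals {V=false, W=true}.
      branch 1.2 (add ~(X -> ((Z <-> X) -> (W & W)))):
        ~(X -> ((Z <-> X) -> (W & W))): α-rule — add X, ~((Z <-> X) -> (W & W)).
        ~((Z <-> X) -> (W & W)): α-rule — add (Z <-> X), ~(W & W).
        (Z -> W): β-rule — branch into ~Z  //  W.
          branch 1.2.1 (add ~Z):
            (Z <-> X): β-rule — branch into Z, X  //  ~Z, ~X.
              branch 1.2.1.1 (add Z, X):
                × closes — contains both Z and ~Z.
              branch 1.2.1.2 (add ~Z, ~X):
                × closes — contains both X and ~X.
          branch 1.2.2 (add W):
            (Z <-> X): β-rule — branch into Z, X  //  ~Z, ~X.
              branch 1.2.2.1 (add Z, X):
                ~(W & W): β-rule — branch into ~W  //  ~W.
                  branch 1.2.2.1.1 (add ~W):
                    × closes — contains both W and ~W.
                  branch 1.2.2.1.2 (add ~W):
                    × closes — contains both W and ~W.
              branch 1.2.2.2 (add ~Z, ~X):
                × closes — contains both X and ~X.
  branch 2 (add ~((Y & V) -> ~(X -> ((Z <-> X) -> (W & W)))), ~(Z -> W)):
    ~((Y & V) -> ~(X -> ((Z <-> X) -> (W & W)))): α-rule — add (Y & V), ~~(X -> ((Z <-> X) -> (W & W))).
    ~(Z -> W): α-rule — add Z, ~W.
    (Y & V): α-rule — add Y, V.
    ~~(X -> ((Z <-> X) -> (W & W))): β-rule — branch into ~X  //  ((Z <-> X) -> (W & W)).
      branch 2.1 (add ~X):
        ○ open, literals {V=true, W=false, X=false, Y=true, Z=true}.
      branch 2.2 (add ((Z <-> X) -> (W & W))):
        ((Z <-> X) -> (W & W)): β-rule — branch into ~(Z <-> X)  //  (W & W).
          branch 2.2.1 (add ~(Z <-> X)):
            ~(Z <-> X): β-rule — branch into Z, ~X  //  ~Z, X.
              branch 2.2.1.1 (add Z, ~X):
                ○ open, literals {V=true, W=false, X=false, Y=true, Z=true}.
              branch 2.2.1.2 (add ~Z, X):
                × closes — contains both Z and ~Z.
          branch 2.2.2 (add (W & W)):
            (W & W): α-rule — add W, W.
            × closes — contains both W and ~W.
7 branches closed, 6 open.
Each open branch fixes some atoms; the unmentioned ones are free. Counting distinct full assignments: branch {Y=false, Z=false} (X, W, V) contributes 8 new; branch {V=false, Z=false} (X, W, Y) contributes 4 new; branch {W=true, Y=false} (X, V, Z) contributes 4 new; branch {V=false, W=true} (X, Z, Y) contributes 2 new; branch {V=true, W=false, X=false, Y=true, Z=true} (none free) contributes 1 new; branch {V=true, W=false, X=false, Y=true, Z=true} (none free) contributes 0 new. Total: 19.

19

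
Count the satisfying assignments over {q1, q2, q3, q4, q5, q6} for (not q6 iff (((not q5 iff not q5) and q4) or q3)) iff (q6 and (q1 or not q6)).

Initial set: {((not q6 iff (((not q5 iff not q5) and q4) or q3)) iff (q6 and (q1 or not q6)))}.
((not q6 iff (((not q5 iff not q5) and q4) or q3)) iff (q6 and (q1 or not q6))): β-rule — branch into (not q6 iff (((not q5 iff not q5) and q4) or q3)), (q6 and (q1 or not q6))  //  not (not q6 iff (((not q5 iff not q5) and q4) or q3)), not (q6 and (q1 or not q6)).
  branch 1 (add (not q6 iff (((not q5 iff not q5) and q4) or q3)), (q6 and (q1 or not q6))):
    (q6 and (q1 or not q6)): α-rule — add q6, (q1 or not q6).
    (not q6 iff (((not q5 iff not q5) and q4) or q3)): β-rule — branch into not q6, (((not q5 iff not q5) and q4) or q3)  //  not not q6, not (((not q5 iff not q5) and q4) or q3).
      branch 1.1 (add not q6, (((not q5 iff not q5) and q4) or q3)):
        × closes — contains both q6 and not q6.
      branch 1.2 (add not not q6, not (((not q5 iff not q5) and q4) or q3)):
        not (((not q5 iff not q5) and q4) or q3): α-rule — add not ((not q5 iff not q5) and q4), not q3.
        (q1 or not q6): β-rule — branch into q1  //  not q6.
          branch 1.2.1 (add q1):
            not ((not q5 iff not q5) and q4): β-rule — branch into not (not q5 iff not q5)  //  not q4.
              branch 1.2.1.1 (add not (not q5 iff not q5)):
                not (not q5 iff not q5): β-rule — branch into not q5, not not q5  //  not not q5, not q5.
                  branch 1.2.1.1.1 (add not q5, not not q5):
                    × closes — contains both q5 and not q5.
                  branch 1.2.1.1.2 (add not not q5, not q5):
                    × closes — contains both q5 and not q5.
              branch 1.2.1.2 (add not q4):
                ○ open, literals {q1=T, q3=F, q4=F, q6=T}.
          branch 1.2.2 (add not q6):
            × closes — contains both q6 and not q6.
  branch 2 (add not (not q6 iff (((not q5 iff not q5) and q4) or q3)), not (q6 and (q1 or not q6))):
    not (not q6 iff (((not q5 iff not q5) and q4) or q3)): β-rule — branch into not q6, not (((not q5 iff not q5) and q4) or q3)  //  not not q6, (((not q5 iff not q5) and q4) or q3).
      branch 2.1 (add not q6, not (((not q5 iff not q5) and q4) or q3)):
        not (((not q5 iff not q5) and q4) or q3): α-rule — add not ((not q5 iff not q5) and q4), not q3.
        not (q6 and (q1 or not q6)): β-rule — branch into not q6  //  not (q1 or not q6).
          branch 2.1.1 (add not q6):
            not ((not q5 iff not q5) and q4): β-rule — branch into not (not q5 iff not q5)  //  not q4.
              branch 2.1.1.1 (add not (not q5 iff not q5)):
                not (not q5 iff not q5): β-rule — branch into not q5, not not q5  //  not not q5, not q5.
                  branch 2.1.1.1.1 (add not q5, not not q5):
                    × closes — contains both q5 and not q5.
                  branch 2.1.1.1.2 (add not not q5, not q5):
                    × closes — contains both q5 and not q5.
              branch 2.1.1.2 (add not q4):
                ○ open, literals {q3=F, q4=F, q6=F}.
          branch 2.1.2 (add not (q1 or not q6)):
            not (q1 or not q6): α-rule — add not q1, not not q6.
            × closes — contains both q6 and not q6.
      branch 2.2 (add not not q6, (((not q5 iff not q5) and q4) or q3)):
        not (q6 and (q1 or not q6)): β-rule — branch into not q6  //  not (q1 or not q6).
          branch 2.2.1 (add not q6):
            × closes — contains both q6 and not q6.
          branch 2.2.2 (add not (q1 or not q6)):
            not (q1 or not q6): α-rule — add not q1, not not q6.
            (((not q5 iff not q5) and q4) or q3): β-rule — branch into ((not q5 iff not q5) and q4)  //  q3.
              branch 2.2.2.1 (add ((not q5 iff not q5) and q4)):
                ((not q5 iff not q5) and q4): α-rule — add (not q5 iff not q5), q4.
                (not q5 iff not q5): β-rule — branch into not q5, not q5  //  not not q5, not not q5.
                  branch 2.2.2.1.1 (add not q5, not q5):
                    ○ open, literals {q1=F, q4=T, q5=F, q6=T}.
                  branch 2.2.2.1.2 (add not not q5, not not q5):
                    ○ open, literals {q1=F, q4=T, q5=T, q6=T}.
              branch 2.2.2.2 (add q3):
                ○ open, literals {q1=F, q3=T, q6=T}.
8 branches closed, 5 open.
Each open branch fixes some atoms; the unmentioned ones are free. Counting distinct full assignments: branch {q1=T, q3=F, q4=F, q6=T} (q2, q5) contributes 4 new; branch {q3=F, q4=F, q6=F} (q1, q2, q5) contributes 8 new; branch {q1=F, q4=T, q5=F, q6=T} (q2, q3) contributes 4 new; branch {q1=F, q4=T, q5=T, q6=T} (q2, q3) contributes 4 new; branch {q1=F, q3=T, q6=T} (q2, q4, q5) contributes 4 new. Total: 24.

24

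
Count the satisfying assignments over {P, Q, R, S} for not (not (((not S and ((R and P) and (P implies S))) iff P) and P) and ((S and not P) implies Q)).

Initial set: {not (not (((not S and ((R and P) and (P implies S))) iff P) and P) and ((S and not P) implies Q))}.
not (not (((not S and ((R and P) and (P implies S))) iff P) and P) and ((S and not P) implies Q)): β-rule — branch into not not (((not S and ((R and P) and (P implies S))) iff P) and P)  //  not ((S and not P) implies Q).
  branch 1 (add not not (((not S and ((R and P) and (P implies S))) iff P) and P)):
    not not (((not S and ((R and P) and (P implies S))) iff P) and P): α-rule — add ((not S and ((R and P) and (P implies S))) iff P), P.
    ((not S and ((R and P) and (P implies S))) iff P): β-rule — branch into (not S and ((R and P) and (P implies S))), P  //  not (not S and ((R and P) and (P implies S))), not P.
      branch 1.1 (add (not S and ((R and P) and (P implies S))), P):
        (not S and ((R and P) and (P implies S))): α-rule — add not S, ((R and P) and (P implies S)).
        ((R and P) and (P implies S)): α-rule — add (R and P), (P implies S).
        (R and P): α-rule — add R, P.
        (P implies S): β-rule — branch into not P  //  S.
          branch 1.1.1 (add not P):
            × closes — contains both P and not P.
          branch 1.1.2 (add S):
            × closes — contains both S and not S.
      branch 1.2 (add not (not S and ((R and P) and (P implies S))), not P):
        × closes — contains both P and not P.
  branch 2 (add not ((S and not P) implies Q)):
    not ((S and not P) implies Q): α-rule — add (S and not P), not Q.
    (S and not P): α-rule — add S, not P.
    ○ open, literals {P=false, Q=false, S=true}.
3 branches closed, 1 open.
Each open branch fixes some atoms; the unmentioned ones are free. Counting distinct full assignments: branch {P=false, Q=false, S=true} (R) contributes 2 new. Total: 2.

2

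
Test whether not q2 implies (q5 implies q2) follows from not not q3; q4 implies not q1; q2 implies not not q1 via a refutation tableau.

No

Initial set: {not not q3; (q4 implies not q1); (q2 implies not not q1); not (not q2 implies (q5 implies q2))}.
not not q3: drop double negation, giving q3.
not (not q2 implies (q5 implies q2)): α-rule — add not q2, not (q5 implies q2).
not (q5 implies q2): α-rule — add q5, not q2.
(q4 implies not q1): β-rule — branch into not q4  //  not q1.
  branch 1 (add not q4):
    (q2 implies not not q1): β-rule — branch into not q2  //  not not q1.
      branch 1.1 (add not q2):
        ○ open, literals {q2=false, q3=true, q4=false, q5=true}.
      branch 1.2 (add not not q1):
        not not q1: drop double negation, giving q1.
        ○ open, literals {q1=true, q2=false, q3=true, q4=false, q5=true}.
  branch 2 (add not q1):
    (q2 implies not not q1): β-rule — branch into not q2  //  not not q1.
      branch 2.1 (add not q2):
        ○ open, literals {q1=false, q2=false, q3=true, q5=true}.
      branch 2.2 (add not not q1):
        not not q1: drop double negation, giving q1.
        × closes — contains both q1 and not q1.
1 branch closed, 3 open.
An open branch gives a countermodel: q2=false, q3=true, q4=false, q5=true (unmentioned atoms arbitrary); the premises hold there but the conclusion fails.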